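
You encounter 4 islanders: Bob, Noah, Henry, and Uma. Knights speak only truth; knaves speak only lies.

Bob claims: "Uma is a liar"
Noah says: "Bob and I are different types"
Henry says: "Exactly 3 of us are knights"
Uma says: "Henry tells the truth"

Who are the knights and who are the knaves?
Bob is a knave.
Noah is a knight.
Henry is a knight.
Uma is a knight.

Verification:
- Bob (knave) says "Uma is a liar" - this is FALSE (a lie) because Uma is a knight.
- Noah (knight) says "Bob and I are different types" - this is TRUE because Noah is a knight and Bob is a knave.
- Henry (knight) says "Exactly 3 of us are knights" - this is TRUE because there are 3 knights.
- Uma (knight) says "Henry tells the truth" - this is TRUE because Henry is a knight.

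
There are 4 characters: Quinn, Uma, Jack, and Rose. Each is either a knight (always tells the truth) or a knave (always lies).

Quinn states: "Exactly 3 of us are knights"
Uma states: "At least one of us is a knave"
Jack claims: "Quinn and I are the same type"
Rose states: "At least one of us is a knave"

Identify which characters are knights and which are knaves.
Quinn is a knight.
Uma is a knight.
Jack is a knave.
Rose is a knight.

Verification:
- Quinn (knight) says "Exactly 3 of us are knights" - this is TRUE because there are 3 knights.
- Uma (knight) says "At least one of us is a knave" - this is TRUE because Jack is a knave.
- Jack (knave) says "Quinn and I are the same type" - this is FALSE (a lie) because Jack is a knave and Quinn is a knight.
- Rose (knight) says "At least one of us is a knave" - this is TRUE because Jack is a knave.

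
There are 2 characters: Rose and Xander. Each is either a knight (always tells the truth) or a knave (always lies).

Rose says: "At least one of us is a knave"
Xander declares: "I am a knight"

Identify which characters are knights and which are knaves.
Rose is a knight.
Xander is a knave.

Verification:
- Rose (knight) says "At least one of us is a knave" - this is TRUE because Xander is a knave.
- Xander (knave) says "I am a knight" - this is FALSE (a lie) because Xander is a knave.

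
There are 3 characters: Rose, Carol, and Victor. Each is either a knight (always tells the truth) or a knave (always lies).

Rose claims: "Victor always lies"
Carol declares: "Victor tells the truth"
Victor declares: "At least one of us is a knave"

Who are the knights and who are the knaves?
Rose is a knave.
Carol is a knight.
Victor is a knight.

Verification:
- Rose (knave) says "Victor always lies" - this is FALSE (a lie) because Victor is a knight.
- Carol (knight) says "Victor tells the truth" - this is TRUE because Victor is a knight.
- Victor (knight) says "At least one of us is a knave" - this is TRUE because Rose is a knave.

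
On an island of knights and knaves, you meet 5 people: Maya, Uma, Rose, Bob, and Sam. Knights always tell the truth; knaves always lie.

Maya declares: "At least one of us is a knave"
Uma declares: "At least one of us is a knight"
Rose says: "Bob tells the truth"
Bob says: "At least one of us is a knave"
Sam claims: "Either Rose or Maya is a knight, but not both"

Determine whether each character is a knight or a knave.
Maya is a knight.
Uma is a knight.
Rose is a knight.
Bob is a knight.
Sam is a knave.

Verification:
- Maya (knight) says "At least one of us is a knave" - this is TRUE because Sam is a knave.
- Uma (knight) says "At least one of us is a knight" - this is TRUE because Maya, Uma, Rose, and Bob are knights.
- Rose (knight) says "Bob tells the truth" - this is TRUE because Bob is a knight.
- Bob (knight) says "At least one of us is a knave" - this is TRUE because Sam is a knave.
- Sam (knave) says "Either Rose or Maya is a knight, but not both" - this is FALSE (a lie) because Rose is a knight and Maya is a knight.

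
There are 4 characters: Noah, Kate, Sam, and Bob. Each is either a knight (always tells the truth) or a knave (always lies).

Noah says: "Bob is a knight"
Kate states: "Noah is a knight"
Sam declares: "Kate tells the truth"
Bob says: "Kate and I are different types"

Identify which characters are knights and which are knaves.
Noah is a knave.
Kate is a knave.
Sam is a knave.
Bob is a knave.

Verification:
- Noah (knave) says "Bob is a knight" - this is FALSE (a lie) because Bob is a knave.
- Kate (knave) says "Noah is a knight" - this is FALSE (a lie) because Noah is a knave.
- Sam (knave) says "Kate tells the truth" - this is FALSE (a lie) because Kate is a knave.
- Bob (knave) says "Kate and I are different types" - this is FALSE (a lie) because Bob is a knave and Kate is a knave.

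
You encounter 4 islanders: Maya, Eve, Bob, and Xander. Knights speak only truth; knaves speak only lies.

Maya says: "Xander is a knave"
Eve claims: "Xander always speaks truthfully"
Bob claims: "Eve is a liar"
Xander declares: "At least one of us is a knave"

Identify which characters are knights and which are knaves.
Maya is a knave.
Eve is a knight.
Bob is a knave.
Xander is a knight.

Verification:
- Maya (knave) says "Xander is a knave" - this is FALSE (a lie) because Xander is a knight.
- Eve (knight) says "Xander always speaks truthfully" - this is TRUE because Xander is a knight.
- Bob (knave) says "Eve is a liar" - this is FALSE (a lie) because Eve is a knight.
- Xander (knight) says "At least one of us is a knave" - this is TRUE because Maya and Bob are knaves.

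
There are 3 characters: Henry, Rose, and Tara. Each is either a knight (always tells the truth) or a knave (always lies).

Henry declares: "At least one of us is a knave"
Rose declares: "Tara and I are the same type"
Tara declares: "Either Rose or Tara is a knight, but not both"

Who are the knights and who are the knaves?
Henry is a knight.
Rose is a knave.
Tara is a knight.

Verification:
- Henry (knight) says "At least one of us is a knave" - this is TRUE because Rose is a knave.
- Rose (knave) says "Tara and I are the same type" - this is FALSE (a lie) because Rose is a knave and Tara is a knight.
- Tara (knight) says "Either Rose or Tara is a knight, but not both" - this is TRUE because Rose is a knave and Tara is a knight.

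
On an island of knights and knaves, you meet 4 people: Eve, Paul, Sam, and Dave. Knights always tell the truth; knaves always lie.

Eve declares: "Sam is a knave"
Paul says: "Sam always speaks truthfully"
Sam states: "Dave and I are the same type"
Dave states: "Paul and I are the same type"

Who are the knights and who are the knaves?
Eve is a knave.
Paul is a knight.
Sam is a knight.
Dave is a knight.

Verification:
- Eve (knave) says "Sam is a knave" - this is FALSE (a lie) because Sam is a knight.
- Paul (knight) says "Sam always speaks truthfully" - this is TRUE because Sam is a knight.
- Sam (knight) says "Dave and I are the same type" - this is TRUE because Sam is a knight and Dave is a knight.
- Dave (knight) says "Paul and I are the same type" - this is TRUE because Dave is a knight and Paul is a knight.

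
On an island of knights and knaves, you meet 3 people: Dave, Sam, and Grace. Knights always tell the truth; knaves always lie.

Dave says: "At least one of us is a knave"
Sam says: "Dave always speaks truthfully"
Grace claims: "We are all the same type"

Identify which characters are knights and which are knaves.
Dave is a knight.
Sam is a knight.
Grace is a knave.

Verification:
- Dave (knight) says "At least one of us is a knave" - this is TRUE because Grace is a knave.
- Sam (knight) says "Dave always speaks truthfully" - this is TRUE because Dave is a knight.
- Grace (knave) says "We are all the same type" - this is FALSE (a lie) because Dave and Sam are knights and Grace is a knave.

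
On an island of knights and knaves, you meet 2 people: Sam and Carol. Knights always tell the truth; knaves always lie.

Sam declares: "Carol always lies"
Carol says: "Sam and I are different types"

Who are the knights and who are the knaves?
Sam is a knave.
Carol is a knight.

Verification:
- Sam (knave) says "Carol always lies" - this is FALSE (a lie) because Carol is a knight.
- Carol (knight) says "Sam and I are different types" - this is TRUE because Carol is a knight and Sam is a knave.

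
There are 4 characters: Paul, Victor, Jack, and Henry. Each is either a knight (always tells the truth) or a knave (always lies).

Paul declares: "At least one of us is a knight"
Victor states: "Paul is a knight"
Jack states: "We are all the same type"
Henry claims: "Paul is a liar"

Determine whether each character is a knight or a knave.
Paul is a knight.
Victor is a knight.
Jack is a knave.
Henry is a knave.

Verification:
- Paul (knight) says "At least one of us is a knight" - this is TRUE because Paul and Victor are knights.
- Victor (knight) says "Paul is a knight" - this is TRUE because Paul is a knight.
- Jack (knave) says "We are all the same type" - this is FALSE (a lie) because Paul and Victor are knights and Jack and Henry are knaves.
- Henry (knave) says "Paul is a liar" - this is FALSE (a lie) because Paul is a knight.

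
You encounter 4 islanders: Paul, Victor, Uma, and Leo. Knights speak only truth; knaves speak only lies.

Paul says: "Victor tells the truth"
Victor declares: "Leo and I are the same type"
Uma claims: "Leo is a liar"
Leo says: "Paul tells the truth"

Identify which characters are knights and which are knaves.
Paul is a knight.
Victor is a knight.
Uma is a knave.
Leo is a knight.

Verification:
- Paul (knight) says "Victor tells the truth" - this is TRUE because Victor is a knight.
- Victor (knight) says "Leo and I are the same type" - this is TRUE because Victor is a knight and Leo is a knight.
- Uma (knave) says "Leo is a liar" - this is FALSE (a lie) because Leo is a knight.
- Leo (knight) says "Paul tells the truth" - this is TRUE because Paul is a knight.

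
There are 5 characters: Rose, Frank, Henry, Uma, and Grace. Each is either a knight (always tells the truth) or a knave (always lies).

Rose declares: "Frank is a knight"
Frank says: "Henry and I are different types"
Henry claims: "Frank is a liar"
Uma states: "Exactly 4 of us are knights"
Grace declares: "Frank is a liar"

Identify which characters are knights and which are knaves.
Rose is a knight.
Frank is a knight.
Henry is a knave.
Uma is a knave.
Grace is a knave.

Verification:
- Rose (knight) says "Frank is a knight" - this is TRUE because Frank is a knight.
- Frank (knight) says "Henry and I are different types" - this is TRUE because Frank is a knight and Henry is a knave.
- Henry (knave) says "Frank is a liar" - this is FALSE (a lie) because Frank is a knight.
- Uma (knave) says "Exactly 4 of us are knights" - this is FALSE (a lie) because there are 2 knights.
- Grace (knave) says "Frank is a liar" - this is FALSE (a lie) because Frank is a knight.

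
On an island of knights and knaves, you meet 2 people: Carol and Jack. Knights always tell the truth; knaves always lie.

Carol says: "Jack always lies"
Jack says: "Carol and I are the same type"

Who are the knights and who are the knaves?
Carol is a knight.
Jack is a knave.

Verification:
- Carol (knight) says "Jack always lies" - this is TRUE because Jack is a knave.
- Jack (knave) says "Carol and I are the same type" - this is FALSE (a lie) because Jack is a knave and Carol is a knight.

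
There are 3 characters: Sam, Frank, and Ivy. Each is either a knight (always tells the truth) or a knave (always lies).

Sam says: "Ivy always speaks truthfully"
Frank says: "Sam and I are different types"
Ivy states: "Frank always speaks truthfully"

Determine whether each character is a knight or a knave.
Sam is a knave.
Frank is a knave.
Ivy is a knave.

Verification:
- Sam (knave) says "Ivy always speaks truthfully" - this is FALSE (a lie) because Ivy is a knave.
- Frank (knave) says "Sam and I are different types" - this is FALSE (a lie) because Frank is a knave and Sam is a knave.
- Ivy (knave) says "Frank always speaks truthfully" - this is FALSE (a lie) because Frank is a knave.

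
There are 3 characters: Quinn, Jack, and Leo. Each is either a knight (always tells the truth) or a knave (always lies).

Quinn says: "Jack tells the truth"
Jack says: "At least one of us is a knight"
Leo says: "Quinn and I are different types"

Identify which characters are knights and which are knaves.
Quinn is a knave.
Jack is a knave.
Leo is a knave.

Verification:
- Quinn (knave) says "Jack tells the truth" - this is FALSE (a lie) because Jack is a knave.
- Jack (knave) says "At least one of us is a knight" - this is FALSE (a lie) because no one is a knight.
- Leo (knave) says "Quinn and I are different types" - this is FALSE (a lie) because Leo is a knave and Quinn is a knave.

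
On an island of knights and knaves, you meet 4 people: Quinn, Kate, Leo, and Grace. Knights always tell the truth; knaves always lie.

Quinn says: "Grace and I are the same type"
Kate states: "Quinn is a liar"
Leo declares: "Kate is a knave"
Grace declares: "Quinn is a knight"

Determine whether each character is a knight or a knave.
Quinn is a knight.
Kate is a knave.
Leo is a knight.
Grace is a knight.

Verification:
- Quinn (knight) says "Grace and I are the same type" - this is TRUE because Quinn is a knight and Grace is a knight.
- Kate (knave) says "Quinn is a liar" - this is FALSE (a lie) because Quinn is a knight.
- Leo (knight) says "Kate is a knave" - this is TRUE because Kate is a knave.
- Grace (knight) says "Quinn is a knight" - this is TRUE because Quinn is a knight.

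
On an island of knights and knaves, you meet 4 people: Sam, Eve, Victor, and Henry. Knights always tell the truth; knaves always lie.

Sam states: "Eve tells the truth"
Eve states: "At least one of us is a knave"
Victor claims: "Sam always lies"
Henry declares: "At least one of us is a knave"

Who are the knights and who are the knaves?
Sam is a knight.
Eve is a knight.
Victor is a knave.
Henry is a knight.

Verification:
- Sam (knight) says "Eve tells the truth" - this is TRUE because Eve is a knight.
- Eve (knight) says "At least one of us is a knave" - this is TRUE because Victor is a knave.
- Victor (knave) says "Sam always lies" - this is FALSE (a lie) because Sam is a knight.
- Henry (knight) says "At least one of us is a knave" - this is TRUE because Victor is a knave.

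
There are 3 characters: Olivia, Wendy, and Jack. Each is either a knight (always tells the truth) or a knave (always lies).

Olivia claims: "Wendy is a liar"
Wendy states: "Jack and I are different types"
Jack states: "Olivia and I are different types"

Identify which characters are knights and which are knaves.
Olivia is a knave.
Wendy is a knight.
Jack is a knave.

Verification:
- Olivia (knave) says "Wendy is a liar" - this is FALSE (a lie) because Wendy is a knight.
- Wendy (knight) says "Jack and I are different types" - this is TRUE because Wendy is a knight and Jack is a knave.
- Jack (knave) says "Olivia and I are different types" - this is FALSE (a lie) because Jack is a knave and Olivia is a knave.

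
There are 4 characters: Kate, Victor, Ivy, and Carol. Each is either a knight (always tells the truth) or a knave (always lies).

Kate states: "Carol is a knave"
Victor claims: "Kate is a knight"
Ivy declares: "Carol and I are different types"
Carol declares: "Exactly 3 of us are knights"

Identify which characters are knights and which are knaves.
Kate is a knight.
Victor is a knight.
Ivy is a knave.
Carol is a knave.

Verification:
- Kate (knight) says "Carol is a knave" - this is TRUE because Carol is a knave.
- Victor (knight) says "Kate is a knight" - this is TRUE because Kate is a knight.
- Ivy (knave) says "Carol and I are different types" - this is FALSE (a lie) because Ivy is a knave and Carol is a knave.
- Carol (knave) says "Exactly 3 of us are knights" - this is FALSE (a lie) because there are 2 knights.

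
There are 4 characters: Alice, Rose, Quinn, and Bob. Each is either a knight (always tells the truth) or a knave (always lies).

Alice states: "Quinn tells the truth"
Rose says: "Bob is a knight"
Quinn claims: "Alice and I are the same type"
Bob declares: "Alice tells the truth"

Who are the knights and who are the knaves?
Alice is a knight.
Rose is a knight.
Quinn is a knight.
Bob is a knight.

Verification:
- Alice (knight) says "Quinn tells the truth" - this is TRUE because Quinn is a knight.
- Rose (knight) says "Bob is a knight" - this is TRUE because Bob is a knight.
- Quinn (knight) says "Alice and I are the same type" - this is TRUE because Quinn is a knight and Alice is a knight.
- Bob (knight) says "Alice tells the truth" - this is TRUE because Alice is a knight.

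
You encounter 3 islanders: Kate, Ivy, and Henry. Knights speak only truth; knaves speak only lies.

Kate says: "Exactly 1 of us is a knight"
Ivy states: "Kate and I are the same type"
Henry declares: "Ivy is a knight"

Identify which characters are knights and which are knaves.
Kate is a knight.
Ivy is a knave.
Henry is a knave.

Verification:
- Kate (knight) says "Exactly 1 of us is a knight" - this is TRUE because there are 1 knights.
- Ivy (knave) says "Kate and I are the same type" - this is FALSE (a lie) because Ivy is a knave and Kate is a knight.
- Henry (knave) says "Ivy is a knight" - this is FALSE (a lie) because Ivy is a knave.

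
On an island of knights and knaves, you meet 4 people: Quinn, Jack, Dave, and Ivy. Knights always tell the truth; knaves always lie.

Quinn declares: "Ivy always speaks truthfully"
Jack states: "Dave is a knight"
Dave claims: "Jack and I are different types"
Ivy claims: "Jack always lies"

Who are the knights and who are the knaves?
Quinn is a knight.
Jack is a knave.
Dave is a knave.
Ivy is a knight.

Verification:
- Quinn (knight) says "Ivy always speaks truthfully" - this is TRUE because Ivy is a knight.
- Jack (knave) says "Dave is a knight" - this is FALSE (a lie) because Dave is a knave.
- Dave (knave) says "Jack and I are different types" - this is FALSE (a lie) because Dave is a knave and Jack is a knave.
- Ivy (knight) says "Jack always lies" - this is TRUE because Jack is a knave.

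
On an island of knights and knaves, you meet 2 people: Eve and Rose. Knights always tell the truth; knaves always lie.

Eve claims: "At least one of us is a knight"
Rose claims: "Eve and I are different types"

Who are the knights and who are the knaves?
Eve is a knave.
Rose is a knave.

Verification:
- Eve (knave) says "At least one of us is a knight" - this is FALSE (a lie) because no one is a knight.
- Rose (knave) says "Eve and I are different types" - this is FALSE (a lie) because Rose is a knave and Eve is a knave.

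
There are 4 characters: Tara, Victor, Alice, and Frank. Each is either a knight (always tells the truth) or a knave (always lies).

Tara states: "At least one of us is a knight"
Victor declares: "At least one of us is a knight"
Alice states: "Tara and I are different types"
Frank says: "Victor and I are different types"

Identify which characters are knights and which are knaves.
Tara is a knave.
Victor is a knave.
Alice is a knave.
Frank is a knave.

Verification:
- Tara (knave) says "At least one of us is a knight" - this is FALSE (a lie) because no one is a knight.
- Victor (knave) says "At least one of us is a knight" - this is FALSE (a lie) because no one is a knight.
- Alice (knave) says "Tara and I are different types" - this is FALSE (a lie) because Alice is a knave and Tara is a knave.
- Frank (knave) says "Victor and I are different types" - this is FALSE (a lie) because Frank is a knave and Victor is a knave.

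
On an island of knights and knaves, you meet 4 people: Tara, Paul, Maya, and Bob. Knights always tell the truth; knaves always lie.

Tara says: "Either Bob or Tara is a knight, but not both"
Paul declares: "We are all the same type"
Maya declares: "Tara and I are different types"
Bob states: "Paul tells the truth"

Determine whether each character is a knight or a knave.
Tara is a knave.
Paul is a knave.
Maya is a knight.
Bob is a knave.

Verification:
- Tara (knave) says "Either Bob or Tara is a knight, but not both" - this is FALSE (a lie) because Bob is a knave and Tara is a knave.
- Paul (knave) says "We are all the same type" - this is FALSE (a lie) because Maya is a knight and Tara, Paul, and Bob are knaves.
- Maya (knight) says "Tara and I are different types" - this is TRUE because Maya is a knight and Tara is a knave.
- Bob (knave) says "Paul tells the truth" - this is FALSE (a lie) because Paul is a knave.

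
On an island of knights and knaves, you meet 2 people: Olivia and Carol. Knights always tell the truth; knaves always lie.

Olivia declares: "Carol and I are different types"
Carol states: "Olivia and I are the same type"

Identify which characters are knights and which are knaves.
Olivia is a knight.
Carol is a knave.

Verification:
- Olivia (knight) says "Carol and I are different types" - this is TRUE because Olivia is a knight and Carol is a knave.
- Carol (knave) says "Olivia and I are the same type" - this is FALSE (a lie) because Carol is a knave and Olivia is a knight.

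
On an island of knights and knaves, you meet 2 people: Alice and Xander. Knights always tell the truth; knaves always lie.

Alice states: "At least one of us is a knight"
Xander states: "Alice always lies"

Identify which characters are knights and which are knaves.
Alice is a knight.
Xander is a knave.

Verification:
- Alice (knight) says "At least one of us is a knight" - this is TRUE because Alice is a knight.
- Xander (knave) says "Alice always lies" - this is FALSE (a lie) because Alice is a knight.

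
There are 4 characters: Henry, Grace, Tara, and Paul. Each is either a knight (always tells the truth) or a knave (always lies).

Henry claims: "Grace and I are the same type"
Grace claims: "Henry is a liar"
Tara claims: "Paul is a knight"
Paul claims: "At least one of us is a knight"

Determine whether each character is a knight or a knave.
Henry is a knave.
Grace is a knight.
Tara is a knight.
Paul is a knight.

Verification:
- Henry (knave) says "Grace and I are the same type" - this is FALSE (a lie) because Henry is a knave and Grace is a knight.
- Grace (knight) says "Henry is a liar" - this is TRUE because Henry is a knave.
- Tara (knight) says "Paul is a knight" - this is TRUE because Paul is a knight.
- Paul (knight) says "At least one of us is a knight" - this is TRUE because Grace, Tara, and Paul are knights.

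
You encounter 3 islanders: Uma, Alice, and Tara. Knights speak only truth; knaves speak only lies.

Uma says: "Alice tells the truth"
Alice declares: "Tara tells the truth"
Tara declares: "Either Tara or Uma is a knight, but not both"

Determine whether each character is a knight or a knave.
Uma is a knave.
Alice is a knave.
Tara is a knave.

Verification:
- Uma (knave) says "Alice tells the truth" - this is FALSE (a lie) because Alice is a knave.
- Alice (knave) says "Tara tells the truth" - this is FALSE (a lie) because Tara is a knave.
- Tara (knave) says "Either Tara or Uma is a knight, but not both" - this is FALSE (a lie) because Tara is a knave and Uma is a knave.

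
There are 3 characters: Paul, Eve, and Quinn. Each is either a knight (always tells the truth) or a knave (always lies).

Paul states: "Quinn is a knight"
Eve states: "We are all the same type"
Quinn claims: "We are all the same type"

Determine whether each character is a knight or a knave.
Paul is a knight.
Eve is a knight.
Quinn is a knight.

Verification:
- Paul (knight) says "Quinn is a knight" - this is TRUE because Quinn is a knight.
- Eve (knight) says "We are all the same type" - this is TRUE because Paul, Eve, and Quinn are knights.
- Quinn (knight) says "We are all the same type" - this is TRUE because Paul, Eve, and Quinn are knights.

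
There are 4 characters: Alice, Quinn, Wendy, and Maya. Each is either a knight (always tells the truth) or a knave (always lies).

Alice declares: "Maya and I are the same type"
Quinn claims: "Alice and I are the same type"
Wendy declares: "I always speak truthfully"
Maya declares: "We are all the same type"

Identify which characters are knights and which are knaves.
Alice is a knight.
Quinn is a knight.
Wendy is a knight.
Maya is a knight.

Verification:
- Alice (knight) says "Maya and I are the same type" - this is TRUE because Alice is a knight and Maya is a knight.
- Quinn (knight) says "Alice and I are the same type" - this is TRUE because Quinn is a knight and Alice is a knight.
- Wendy (knight) says "I always speak truthfully" - this is TRUE because Wendy is a knight.
- Maya (knight) says "We are all the same type" - this is TRUE because Alice, Quinn, Wendy, and Maya are knights.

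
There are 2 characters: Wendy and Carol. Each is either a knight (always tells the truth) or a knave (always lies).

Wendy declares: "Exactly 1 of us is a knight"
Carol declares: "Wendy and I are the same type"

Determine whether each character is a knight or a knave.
Wendy is a knight.
Carol is a knave.

Verification:
- Wendy (knight) says "Exactly 1 of us is a knight" - this is TRUE because there are 1 knights.
- Carol (knave) says "Wendy and I are the same type" - this is FALSE (a lie) because Carol is a knave and Wendy is a knight.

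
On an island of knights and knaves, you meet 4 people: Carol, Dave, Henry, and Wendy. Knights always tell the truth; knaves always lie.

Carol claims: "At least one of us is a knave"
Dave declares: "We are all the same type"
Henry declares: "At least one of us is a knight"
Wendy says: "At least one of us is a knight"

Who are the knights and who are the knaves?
Carol is a knight.
Dave is a knave.
Henry is a knight.
Wendy is a knight.

Verification:
- Carol (knight) says "At least one of us is a knave" - this is TRUE because Dave is a knave.
- Dave (knave) says "We are all the same type" - this is FALSE (a lie) because Carol, Henry, and Wendy are knights and Dave is a knave.
- Henry (knight) says "At least one of us is a knight" - this is TRUE because Carol, Henry, and Wendy are knights.
- Wendy (knight) says "At least one of us is a knight" - this is TRUE because Carol, Henry, and Wendy are knights.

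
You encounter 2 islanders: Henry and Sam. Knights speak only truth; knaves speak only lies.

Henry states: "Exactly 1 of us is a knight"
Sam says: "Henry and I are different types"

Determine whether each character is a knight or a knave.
Henry is a knave.
Sam is a knave.

Verification:
- Henry (knave) says "Exactly 1 of us is a knight" - this is FALSE (a lie) because there are 0 knights.
- Sam (knave) says "Henry and I are different types" - this is FALSE (a lie) because Sam is a knave and Henry is a knave.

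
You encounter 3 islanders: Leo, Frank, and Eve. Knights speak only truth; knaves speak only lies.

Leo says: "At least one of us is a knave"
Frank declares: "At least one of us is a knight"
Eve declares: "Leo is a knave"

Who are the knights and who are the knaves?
Leo is a knight.
Frank is a knight.
Eve is a knave.

Verification:
- Leo (knight) says "At least one of us is a knave" - this is TRUE because Eve is a knave.
- Frank (knight) says "At least one of us is a knight" - this is TRUE because Leo and Frank are knights.
- Eve (knave) says "Leo is a knave" - this is FALSE (a lie) because Leo is a knight.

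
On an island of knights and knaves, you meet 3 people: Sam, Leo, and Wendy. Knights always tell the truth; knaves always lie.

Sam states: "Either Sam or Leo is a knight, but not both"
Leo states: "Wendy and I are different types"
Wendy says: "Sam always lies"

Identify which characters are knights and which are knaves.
Sam is a knight.
Leo is a knave.
Wendy is a knave.

Verification:
- Sam (knight) says "Either Sam or Leo is a knight, but not both" - this is TRUE because Sam is a knight and Leo is a knave.
- Leo (knave) says "Wendy and I are different types" - this is FALSE (a lie) because Leo is a knave and Wendy is a knave.
- Wendy (knave) says "Sam always lies" - this is FALSE (a lie) because Sam is a knight.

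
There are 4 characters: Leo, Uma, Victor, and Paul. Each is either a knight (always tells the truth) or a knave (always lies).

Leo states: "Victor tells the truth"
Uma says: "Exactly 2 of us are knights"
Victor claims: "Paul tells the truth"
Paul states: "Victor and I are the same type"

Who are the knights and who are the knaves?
Leo is a knight.
Uma is a knave.
Victor is a knight.
Paul is a knight.

Verification:
- Leo (knight) says "Victor tells the truth" - this is TRUE because Victor is a knight.
- Uma (knave) says "Exactly 2 of us are knights" - this is FALSE (a lie) because there are 3 knights.
- Victor (knight) says "Paul tells the truth" - this is TRUE because Paul is a knight.
- Paul (knight) says "Victor and I are the same type" - this is TRUE because Paul is a knight and Victor is a knight.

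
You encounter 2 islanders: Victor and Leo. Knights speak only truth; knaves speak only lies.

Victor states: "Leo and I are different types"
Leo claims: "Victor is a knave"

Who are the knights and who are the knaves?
Victor is a knight.
Leo is a knave.

Verification:
- Victor (knight) says "Leo and I are different types" - this is TRUE because Victor is a knight and Leo is a knave.
- Leo (knave) says "Victor is a knave" - this is FALSE (a lie) because Victor is a knight.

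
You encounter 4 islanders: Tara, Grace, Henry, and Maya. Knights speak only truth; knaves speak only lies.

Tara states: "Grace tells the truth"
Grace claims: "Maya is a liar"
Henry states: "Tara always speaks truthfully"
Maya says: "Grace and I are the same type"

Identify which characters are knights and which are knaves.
Tara is a knight.
Grace is a knight.
Henry is a knight.
Maya is a knave.

Verification:
- Tara (knight) says "Grace tells the truth" - this is TRUE because Grace is a knight.
- Grace (knight) says "Maya is a liar" - this is TRUE because Maya is a knave.
- Henry (knight) says "Tara always speaks truthfully" - this is TRUE because Tara is a knight.
- Maya (knave) says "Grace and I are the same type" - this is FALSE (a lie) because Maya is a knave and Grace is a knight.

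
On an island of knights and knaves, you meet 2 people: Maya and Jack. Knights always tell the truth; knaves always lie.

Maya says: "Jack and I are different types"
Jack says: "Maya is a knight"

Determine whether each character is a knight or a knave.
Maya is a knave.
Jack is a knave.

Verification:
- Maya (knave) says "Jack and I are different types" - this is FALSE (a lie) because Maya is a knave and Jack is a knave.
- Jack (knave) says "Maya is a knight" - this is FALSE (a lie) because Maya is a knave.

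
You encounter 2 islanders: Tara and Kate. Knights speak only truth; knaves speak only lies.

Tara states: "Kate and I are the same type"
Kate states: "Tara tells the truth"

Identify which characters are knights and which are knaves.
Tara is a knight.
Kate is a knight.

Verification:
- Tara (knight) says "Kate and I are the same type" - this is TRUE because Tara is a knight and Kate is a knight.
- Kate (knight) says "Tara tells the truth" - this is TRUE because Tara is a knight.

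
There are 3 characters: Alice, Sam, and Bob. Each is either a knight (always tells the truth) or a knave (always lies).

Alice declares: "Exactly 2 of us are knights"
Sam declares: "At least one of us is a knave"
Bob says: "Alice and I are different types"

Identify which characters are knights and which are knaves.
Alice is a knave.
Sam is a knight.
Bob is a knave.

Verification:
- Alice (knave) says "Exactly 2 of us are knights" - this is FALSE (a lie) because there are 1 knights.
- Sam (knight) says "At least one of us is a knave" - this is TRUE because Alice and Bob are knaves.
- Bob (knave) says "Alice and I are different types" - this is FALSE (a lie) because Bob is a knave and Alice is a knave.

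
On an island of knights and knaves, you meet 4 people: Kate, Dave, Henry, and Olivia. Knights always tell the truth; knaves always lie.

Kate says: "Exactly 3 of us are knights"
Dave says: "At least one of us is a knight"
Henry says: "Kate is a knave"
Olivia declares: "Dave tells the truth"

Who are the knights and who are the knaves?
Kate is a knight.
Dave is a knight.
Henry is a knave.
Olivia is a knight.

Verification:
- Kate (knight) says "Exactly 3 of us are knights" - this is TRUE because there are 3 knights.
- Dave (knight) says "At least one of us is a knight" - this is TRUE because Kate, Dave, and Olivia are knights.
- Henry (knave) says "Kate is a knave" - this is FALSE (a lie) because Kate is a knight.
- Olivia (knight) says "Dave tells the truth" - this is TRUE because Dave is a knight.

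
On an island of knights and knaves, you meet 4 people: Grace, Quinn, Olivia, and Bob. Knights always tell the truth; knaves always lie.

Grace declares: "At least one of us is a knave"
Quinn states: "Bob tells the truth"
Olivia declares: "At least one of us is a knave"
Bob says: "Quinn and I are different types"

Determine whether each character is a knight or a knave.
Grace is a knight.
Quinn is a knave.
Olivia is a knight.
Bob is a knave.

Verification:
- Grace (knight) says "At least one of us is a knave" - this is TRUE because Quinn and Bob are knaves.
- Quinn (knave) says "Bob tells the truth" - this is FALSE (a lie) because Bob is a knave.
- Olivia (knight) says "At least one of us is a knave" - this is TRUE because Quinn and Bob are knaves.
- Bob (knave) says "Quinn and I are different types" - this is FALSE (a lie) because Bob is a knave and Quinn is a knave.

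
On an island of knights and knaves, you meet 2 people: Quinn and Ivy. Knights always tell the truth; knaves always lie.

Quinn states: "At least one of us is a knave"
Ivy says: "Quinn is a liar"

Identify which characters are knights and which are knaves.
Quinn is a knight.
Ivy is a knave.

Verification:
- Quinn (knight) says "At least one of us is a knave" - this is TRUE because Ivy is a knave.
- Ivy (knave) says "Quinn is a liar" - this is FALSE (a lie) because Quinn is a knight.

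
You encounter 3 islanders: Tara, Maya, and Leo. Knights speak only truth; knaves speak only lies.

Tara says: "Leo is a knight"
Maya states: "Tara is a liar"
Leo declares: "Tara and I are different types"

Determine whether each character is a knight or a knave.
Tara is a knave.
Maya is a knight.
Leo is a knave.

Verification:
- Tara (knave) says "Leo is a knight" - this is FALSE (a lie) because Leo is a knave.
- Maya (knight) says "Tara is a liar" - this is TRUE because Tara is a knave.
- Leo (knave) says "Tara and I are different types" - this is FALSE (a lie) because Leo is a knave and Tara is a knave.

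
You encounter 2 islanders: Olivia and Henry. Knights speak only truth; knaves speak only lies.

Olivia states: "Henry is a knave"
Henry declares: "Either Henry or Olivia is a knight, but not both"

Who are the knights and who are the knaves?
Olivia is a knave.
Henry is a knight.

Verification:
- Olivia (knave) says "Henry is a knave" - this is FALSE (a lie) because Henry is a knight.
- Henry (knight) says "Either Henry or Olivia is a knight, but not both" - this is TRUE because Henry is a knight and Olivia is a knave.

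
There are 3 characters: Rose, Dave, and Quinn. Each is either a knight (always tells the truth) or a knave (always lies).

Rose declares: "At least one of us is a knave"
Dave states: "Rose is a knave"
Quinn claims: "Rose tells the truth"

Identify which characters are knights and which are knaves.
Rose is a knight.
Dave is a knave.
Quinn is a knight.

Verification:
- Rose (knight) says "At least one of us is a knave" - this is TRUE because Dave is a knave.
- Dave (knave) says "Rose is a knave" - this is FALSE (a lie) because Rose is a knight.
- Quinn (knight) says "Rose tells the truth" - this is TRUE because Rose is a knight.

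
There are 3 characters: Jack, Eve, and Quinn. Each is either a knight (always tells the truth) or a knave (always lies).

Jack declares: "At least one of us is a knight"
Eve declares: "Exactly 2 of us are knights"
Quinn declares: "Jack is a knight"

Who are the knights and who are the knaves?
Jack is a knave.
Eve is a knave.
Quinn is a knave.

Verification:
- Jack (knave) says "At least one of us is a knight" - this is FALSE (a lie) because no one is a knight.
- Eve (knave) says "Exactly 2 of us are knights" - this is FALSE (a lie) because there are 0 knights.
- Quinn (knave) says "Jack is a knight" - this is FALSE (a lie) because Jack is a knave.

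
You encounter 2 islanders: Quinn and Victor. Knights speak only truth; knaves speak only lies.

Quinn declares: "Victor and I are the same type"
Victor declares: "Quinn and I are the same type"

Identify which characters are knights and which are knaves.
Quinn is a knight.
Victor is a knight.

Verification:
- Quinn (knight) says "Victor and I are the same type" - this is TRUE because Quinn is a knight and Victor is a knight.
- Victor (knight) says "Quinn and I are the same type" - this is TRUE because Victor is a knight and Quinn is a knight.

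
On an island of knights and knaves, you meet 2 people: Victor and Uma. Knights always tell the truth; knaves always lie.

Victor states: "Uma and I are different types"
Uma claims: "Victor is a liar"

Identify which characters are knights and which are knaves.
Victor is a knight.
Uma is a knave.

Verification:
- Victor (knight) says "Uma and I are different types" - this is TRUE because Victor is a knight and Uma is a knave.
- Uma (knave) says "Victor is a liar" - this is FALSE (a lie) because Victor is a knight.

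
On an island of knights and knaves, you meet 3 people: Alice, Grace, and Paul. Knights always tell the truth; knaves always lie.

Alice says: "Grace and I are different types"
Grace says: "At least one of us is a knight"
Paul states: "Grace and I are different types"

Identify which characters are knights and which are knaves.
Alice is a knave.
Grace is a knave.
Paul is a knave.

Verification:
- Alice (knave) says "Grace and I are different types" - this is FALSE (a lie) because Alice is a knave and Grace is a knave.
- Grace (knave) says "At least one of us is a knight" - this is FALSE (a lie) because no one is a knight.
- Paul (knave) says "Grace and I are different types" - this is FALSE (a lie) because Paul is a knave and Grace is a knave.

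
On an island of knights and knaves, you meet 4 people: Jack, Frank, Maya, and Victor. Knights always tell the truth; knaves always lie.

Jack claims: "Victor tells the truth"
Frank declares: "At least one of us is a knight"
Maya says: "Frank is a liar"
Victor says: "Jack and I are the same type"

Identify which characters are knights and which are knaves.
Jack is a knight.
Frank is a knight.
Maya is a knave.
Victor is a knight.

Verification:
- Jack (knight) says "Victor tells the truth" - this is TRUE because Victor is a knight.
- Frank (knight) says "At least one of us is a knight" - this is TRUE because Jack, Frank, and Victor are knights.
- Maya (knave) says "Frank is a liar" - this is FALSE (a lie) because Frank is a knight.
- Victor (knight) says "Jack and I are the same type" - this is TRUE because Victor is a knight and Jack is a knight.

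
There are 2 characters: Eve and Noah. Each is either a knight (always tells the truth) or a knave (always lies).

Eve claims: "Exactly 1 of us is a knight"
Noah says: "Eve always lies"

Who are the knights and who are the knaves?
Eve is a knight.
Noah is a knave.

Verification:
- Eve (knight) says "Exactly 1 of us is a knight" - this is TRUE because there are 1 knights.
- Noah (knave) says "Eve always lies" - this is FALSE (a lie) because Eve is a knight.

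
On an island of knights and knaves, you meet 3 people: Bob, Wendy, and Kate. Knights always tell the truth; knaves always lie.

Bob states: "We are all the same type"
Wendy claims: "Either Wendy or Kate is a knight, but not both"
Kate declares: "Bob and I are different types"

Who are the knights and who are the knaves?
Bob is a knave.
Wendy is a knight.
Kate is a knave.

Verification:
- Bob (knave) says "We are all the same type" - this is FALSE (a lie) because Wendy is a knight and Bob and Kate are knaves.
- Wendy (knight) says "Either Wendy or Kate is a knight, but not both" - this is TRUE because Wendy is a knight and Kate is a knave.
- Kate (knave) says "Bob and I are different types" - this is FALSE (a lie) because Kate is a knave and Bob is a knave.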